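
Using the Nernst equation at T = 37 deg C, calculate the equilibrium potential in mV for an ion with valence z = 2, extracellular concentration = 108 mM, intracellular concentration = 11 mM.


E = (RT/(zF)) * ln(C_out/C_in)
T = 37 + 273.15 = 310.15 K
E = (8.314 * 310.15 / (2 * 96485)) * ln(108/11)
E = 30.52 mV


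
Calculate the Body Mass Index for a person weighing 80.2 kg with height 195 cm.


BMI = weight / height^2
height = 195 cm = 1.95 m
BMI = 80.2 / 1.95^2
BMI = 21.09 kg/m^2


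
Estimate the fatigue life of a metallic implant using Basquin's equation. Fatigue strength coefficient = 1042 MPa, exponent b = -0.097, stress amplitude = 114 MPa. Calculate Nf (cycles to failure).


sigma_a = sigma_f' * (2Nf)^b
2Nf = (sigma_a/sigma_f')^(1/b)
2Nf = (114/1042)^(1/-0.097)
2Nf = 8.0692596e+09
Nf = 4.0346e+09


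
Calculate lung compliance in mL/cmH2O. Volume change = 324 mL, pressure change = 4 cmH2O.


C = dV / dP
C = 324 / 4
C = 81 mL/cmH2O


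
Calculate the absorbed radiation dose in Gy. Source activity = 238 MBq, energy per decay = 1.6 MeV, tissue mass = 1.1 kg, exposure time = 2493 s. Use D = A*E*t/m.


A = 238 MBq = 2.3800e+08 Bq
E = 1.6 MeV = 2.5632e-13 J
D = A*E*t/m = 2.3800e+08*2.5632e-13*2493/1.1
D = 0.1383 Gy


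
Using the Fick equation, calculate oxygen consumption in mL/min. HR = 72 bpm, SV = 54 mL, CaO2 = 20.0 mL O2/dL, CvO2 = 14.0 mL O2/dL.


CO = HR*SV = 72*54/1000 = 3.888 L/min
a-v O2 diff = 20.0 - 14.0 = 6 mL/dL
VO2 = CO * (CaO2-CvO2) * 10 dL/L
VO2 = 3.888 * 6 * 10
VO2 = 233.3 mL/min


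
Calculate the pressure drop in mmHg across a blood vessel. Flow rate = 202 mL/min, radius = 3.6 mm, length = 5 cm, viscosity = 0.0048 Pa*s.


dP = 8*mu*L*Q / (pi*r^4)
Q = 202 mL/min = 3.36667e-06 m^3/s
dP = 12.2502 Pa = 12.2502 / 133.322 mmHg = 0.09188 mmHg


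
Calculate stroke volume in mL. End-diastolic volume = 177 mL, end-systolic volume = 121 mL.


SV = EDV - ESV
SV = 177 - 121
SV = 56 mL


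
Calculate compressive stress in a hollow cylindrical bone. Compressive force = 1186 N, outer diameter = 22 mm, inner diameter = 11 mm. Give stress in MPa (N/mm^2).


A = pi*(r_o^2 - r_i^2)
r_o = 11 mm, r_i = 5.5 mm
A = 285.1 mm^2
sigma = F/A = 1186 / 285.1
sigma = 4.16 MPa


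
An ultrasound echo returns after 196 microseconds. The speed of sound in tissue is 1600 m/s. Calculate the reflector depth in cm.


depth = c * t / 2
t = 196 us = 1.9600e-04 s
depth = 1600 * 1.9600e-04 / 2
depth = 0.1568 m = 15.68 cm


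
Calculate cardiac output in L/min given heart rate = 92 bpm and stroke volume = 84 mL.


CO = HR * SV
CO = 92 * 84 / 1000
CO = 7.728 L/min


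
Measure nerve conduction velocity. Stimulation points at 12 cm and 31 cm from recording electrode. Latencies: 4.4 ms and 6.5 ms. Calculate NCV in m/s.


Distance = (31 - 12) / 100 = 0.19 m
dt = (6.5 - 4.4) / 1000 = 0.0021 s
NCV = dist / dt = 90.48 m/s


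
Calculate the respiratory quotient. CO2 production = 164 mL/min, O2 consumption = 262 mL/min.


RQ = VCO2 / VO2
RQ = 164 / 262
RQ = 0.626


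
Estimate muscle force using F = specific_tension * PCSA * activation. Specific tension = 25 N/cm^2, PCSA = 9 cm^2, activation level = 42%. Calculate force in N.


F = sigma * PCSA * activation
F = 25 * 9 * 0.42
F = 94.5 N


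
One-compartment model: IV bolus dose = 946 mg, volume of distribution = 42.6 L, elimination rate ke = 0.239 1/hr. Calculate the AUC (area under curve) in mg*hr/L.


C0 = Dose/Vd = 946/42.6 = 22.2066 mg/L
AUC = C0/ke = 22.2066/0.239
AUC = 92.91 mg*hr/L


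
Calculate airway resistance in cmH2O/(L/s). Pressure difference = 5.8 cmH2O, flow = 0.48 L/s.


R = dP / flow
R = 5.8 / 0.48
R = 12.08 cmH2O/(L/s)


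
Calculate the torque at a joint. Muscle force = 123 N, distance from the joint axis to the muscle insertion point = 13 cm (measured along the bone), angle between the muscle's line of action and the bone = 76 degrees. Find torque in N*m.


Torque = F * d * sin(theta)   (moment arm = d*sin(theta))
d = 13 cm = 0.13 m
Torque = 123 * 0.13 * sin(76)
Torque = 15.52 N*m


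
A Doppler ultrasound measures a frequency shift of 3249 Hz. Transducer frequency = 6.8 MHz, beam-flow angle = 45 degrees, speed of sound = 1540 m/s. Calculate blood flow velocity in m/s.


v = fd * c / (2 * f0 * cos(theta))
v = 3249 * 1540 / (2 * 6.8000e+06 * cos(45))
v = 0.5203 m/s


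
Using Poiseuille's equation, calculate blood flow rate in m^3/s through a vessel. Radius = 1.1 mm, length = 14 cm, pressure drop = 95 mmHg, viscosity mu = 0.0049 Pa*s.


Q = pi*r^4*dP / (8*mu*L)
r = 0.0011 m, L = 0.14 m
dP = 95 mmHg = 12665.59 Pa
Q = 1.0615e-05 m^3/s


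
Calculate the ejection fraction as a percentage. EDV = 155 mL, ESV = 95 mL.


SV = EDV - ESV = 155 - 95 = 60 mL
EF = SV/EDV * 100 = 60/155 * 100
EF = 38.71%


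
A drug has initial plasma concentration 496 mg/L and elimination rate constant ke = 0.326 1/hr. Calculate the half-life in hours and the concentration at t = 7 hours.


t_half = ln(2) / ke = 0.693147 / 0.326 = 2.126 hr
C(t) = C0 * exp(-ke*t) = 496 * exp(-0.326*7)
C(7) = 50.63 mg/L


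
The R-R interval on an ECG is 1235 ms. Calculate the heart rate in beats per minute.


HR = 60 / RR_interval(s)
RR = 1235 ms = 1.235 s
HR = 60 / 1.235 = 48.58 bpm


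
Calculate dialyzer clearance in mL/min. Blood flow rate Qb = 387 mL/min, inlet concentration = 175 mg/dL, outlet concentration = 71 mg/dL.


K = Qb * (Cb_in - Cb_out) / Cb_in
K = 387 * (175 - 71) / 175
K = 230 mL/min


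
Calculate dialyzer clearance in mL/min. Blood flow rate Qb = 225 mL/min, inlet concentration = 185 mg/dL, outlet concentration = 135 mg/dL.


K = Qb * (Cb_in - Cb_out) / Cb_in
K = 225 * (185 - 135) / 185
K = 60.81 mL/min


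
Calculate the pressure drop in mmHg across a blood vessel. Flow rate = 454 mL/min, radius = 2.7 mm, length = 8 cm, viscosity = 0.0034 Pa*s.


dP = 8*mu*L*Q / (pi*r^4)
Q = 454 mL/min = 7.56667e-06 m^3/s
dP = 98.6186 Pa = 98.6186 / 133.322 mmHg = 0.7397 mmHg


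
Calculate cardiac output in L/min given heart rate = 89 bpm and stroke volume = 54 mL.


CO = HR * SV
CO = 89 * 54 / 1000
CO = 4.806 L/min


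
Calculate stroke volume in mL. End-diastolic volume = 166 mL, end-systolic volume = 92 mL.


SV = EDV - ESV
SV = 166 - 92
SV = 74 mL


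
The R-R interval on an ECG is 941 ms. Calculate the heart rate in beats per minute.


HR = 60 / RR_interval(s)
RR = 941 ms = 0.941 s
HR = 60 / 0.941 = 63.76 bpm


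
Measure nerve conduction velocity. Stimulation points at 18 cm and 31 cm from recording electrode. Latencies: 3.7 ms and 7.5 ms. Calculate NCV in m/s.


Distance = (31 - 18) / 100 = 0.13 m
dt = (7.5 - 3.7) / 1000 = 0.0038 s
NCV = dist / dt = 34.21 m/s


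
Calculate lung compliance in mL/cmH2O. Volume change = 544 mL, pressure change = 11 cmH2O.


C = dV / dP
C = 544 / 11
C = 49.45 mL/cmH2O


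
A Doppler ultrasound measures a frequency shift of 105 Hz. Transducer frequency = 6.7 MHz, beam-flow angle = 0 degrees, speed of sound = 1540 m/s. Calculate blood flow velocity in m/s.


v = fd * c / (2 * f0 * cos(theta))
v = 105 * 1540 / (2 * 6.7000e+06 * cos(0))
v = 0.01207 m/s


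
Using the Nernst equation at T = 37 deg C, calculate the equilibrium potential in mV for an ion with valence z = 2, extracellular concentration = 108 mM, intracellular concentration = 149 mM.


E = (RT/(zF)) * ln(C_out/C_in)
T = 37 + 273.15 = 310.15 K
E = (8.314 * 310.15 / (2 * 96485)) * ln(108/149)
E = -4.3 mV


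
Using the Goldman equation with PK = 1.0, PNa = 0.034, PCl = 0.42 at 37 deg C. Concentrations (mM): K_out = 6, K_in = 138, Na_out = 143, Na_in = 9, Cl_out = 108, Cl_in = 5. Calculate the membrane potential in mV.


Vm = (RT/F)*ln((PK*Ko + PNa*Nao + PCl*Cli)/(PK*Ki + PNa*Nai + PCl*Clo))
Numer = 12.962, Denom = 183.666
Vm = -70.85 mV


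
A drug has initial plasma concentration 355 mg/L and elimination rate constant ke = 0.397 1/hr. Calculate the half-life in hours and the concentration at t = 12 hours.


t_half = ln(2) / ke = 0.693147 / 0.397 = 1.746 hr
C(t) = C0 * exp(-ke*t) = 355 * exp(-0.397*12)
C(12) = 3.029 mg/L


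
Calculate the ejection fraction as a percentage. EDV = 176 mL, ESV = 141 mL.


SV = EDV - ESV = 176 - 141 = 35 mL
EF = SV/EDV * 100 = 35/176 * 100
EF = 19.89%


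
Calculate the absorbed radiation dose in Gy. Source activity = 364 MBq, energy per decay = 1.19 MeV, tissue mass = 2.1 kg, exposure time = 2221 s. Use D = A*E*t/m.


A = 364 MBq = 3.6400e+08 Bq
E = 1.19 MeV = 1.90638e-13 J
D = A*E*t/m = 3.6400e+08*1.90638e-13*2221/2.1
D = 0.07339 Gy


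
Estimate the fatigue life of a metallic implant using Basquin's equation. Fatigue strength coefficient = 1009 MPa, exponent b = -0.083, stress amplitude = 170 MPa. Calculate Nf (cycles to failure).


sigma_a = sigma_f' * (2Nf)^b
2Nf = (sigma_a/sigma_f')^(1/b)
2Nf = (170/1009)^(1/-0.083)
2Nf = 2.082482e+09
Nf = 1.0412e+09


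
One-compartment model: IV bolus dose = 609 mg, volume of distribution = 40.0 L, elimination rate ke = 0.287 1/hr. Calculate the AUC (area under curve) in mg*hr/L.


C0 = Dose/Vd = 609/40.0 = 15.225 mg/L
AUC = C0/ke = 15.225/0.287
AUC = 53.05 mg*hr/L


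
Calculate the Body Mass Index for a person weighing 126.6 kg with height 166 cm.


BMI = weight / height^2
height = 166 cm = 1.66 m
BMI = 126.6 / 1.66^2
BMI = 45.94 kg/m^2


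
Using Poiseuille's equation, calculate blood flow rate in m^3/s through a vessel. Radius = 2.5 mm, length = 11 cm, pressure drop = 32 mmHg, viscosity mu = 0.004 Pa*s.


Q = pi*r^4*dP / (8*mu*L)
r = 0.0025 m, L = 0.11 m
dP = 32 mmHg = 4266.304 Pa
Q = 1.4874e-04 m^3/s


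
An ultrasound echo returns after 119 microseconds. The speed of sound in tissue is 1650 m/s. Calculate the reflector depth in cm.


depth = c * t / 2
t = 119 us = 1.1900e-04 s
depth = 1650 * 1.1900e-04 / 2
depth = 0.098175 m = 9.8175 cm


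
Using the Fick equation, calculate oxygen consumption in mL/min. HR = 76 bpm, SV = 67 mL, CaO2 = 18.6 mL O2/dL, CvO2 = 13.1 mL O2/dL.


CO = HR*SV = 76*67/1000 = 5.092 L/min
a-v O2 diff = 18.6 - 13.1 = 5.5 mL/dL
VO2 = CO * (CaO2-CvO2) * 10 dL/L
VO2 = 5.092 * 5.5 * 10
VO2 = 280.1 mL/min


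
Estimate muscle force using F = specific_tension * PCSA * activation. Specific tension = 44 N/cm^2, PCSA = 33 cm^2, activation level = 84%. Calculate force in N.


F = sigma * PCSA * activation
F = 44 * 33 * 0.84
F = 1220 N


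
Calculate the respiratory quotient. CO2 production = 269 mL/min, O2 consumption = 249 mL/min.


RQ = VCO2 / VO2
RQ = 269 / 249
RQ = 1.08


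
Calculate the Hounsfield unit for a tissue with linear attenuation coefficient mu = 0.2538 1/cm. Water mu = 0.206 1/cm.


HU = ((mu_tissue - mu_water) / mu_water) * 1000
HU = ((0.2538 - 0.206) / 0.206) * 1000
HU = 232


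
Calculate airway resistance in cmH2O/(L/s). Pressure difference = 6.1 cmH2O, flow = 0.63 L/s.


R = dP / flow
R = 6.1 / 0.63
R = 9.683 cmH2O/(L/s)


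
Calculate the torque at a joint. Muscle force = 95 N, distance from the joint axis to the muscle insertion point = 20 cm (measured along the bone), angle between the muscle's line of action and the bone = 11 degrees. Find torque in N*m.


Torque = F * d * sin(theta)   (moment arm = d*sin(theta))
d = 20 cm = 0.2 m
Torque = 95 * 0.2 * sin(11)
Torque = 3.625 N*m


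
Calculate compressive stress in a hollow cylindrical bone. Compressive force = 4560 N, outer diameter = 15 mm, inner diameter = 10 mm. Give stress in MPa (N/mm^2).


A = pi*(r_o^2 - r_i^2)
r_o = 7.5 mm, r_i = 5 mm
A = 98.1748 mm^2
sigma = F/A = 4560 / 98.1748
sigma = 46.45 MPa


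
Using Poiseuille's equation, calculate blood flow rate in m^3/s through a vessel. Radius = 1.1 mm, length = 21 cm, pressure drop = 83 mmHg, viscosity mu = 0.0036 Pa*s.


Q = pi*r^4*dP / (8*mu*L)
r = 0.0011 m, L = 0.21 m
dP = 83 mmHg = 11065.726 Pa
Q = 8.4157e-06 m^3/s


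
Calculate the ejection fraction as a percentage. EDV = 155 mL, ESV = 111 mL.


SV = EDV - ESV = 155 - 111 = 44 mL
EF = SV/EDV * 100 = 44/155 * 100
EF = 28.39%


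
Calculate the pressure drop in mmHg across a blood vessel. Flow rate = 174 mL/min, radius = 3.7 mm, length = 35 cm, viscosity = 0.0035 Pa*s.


dP = 8*mu*L*Q / (pi*r^4)
Q = 174 mL/min = 2.9e-06 m^3/s
dP = 48.2689 Pa = 48.2689 / 133.322 mmHg = 0.362 mmHg


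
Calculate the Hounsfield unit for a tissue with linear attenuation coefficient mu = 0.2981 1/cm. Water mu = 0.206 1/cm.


HU = ((mu_tissue - mu_water) / mu_water) * 1000
HU = ((0.2981 - 0.206) / 0.206) * 1000
HU = 447.1


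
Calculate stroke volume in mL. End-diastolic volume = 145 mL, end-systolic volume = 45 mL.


SV = EDV - ESV
SV = 145 - 45
SV = 100 mL


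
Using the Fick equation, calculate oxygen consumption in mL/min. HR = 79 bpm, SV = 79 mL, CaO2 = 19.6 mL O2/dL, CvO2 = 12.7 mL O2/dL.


CO = HR*SV = 79*79/1000 = 6.241 L/min
a-v O2 diff = 19.6 - 12.7 = 6.9 mL/dL
VO2 = CO * (CaO2-CvO2) * 10 dL/L
VO2 = 6.241 * 6.9 * 10
VO2 = 430.6 mL/min


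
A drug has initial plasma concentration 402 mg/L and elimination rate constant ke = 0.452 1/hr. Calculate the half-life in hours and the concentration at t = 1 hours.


t_half = ln(2) / ke = 0.693147 / 0.452 = 1.534 hr
C(t) = C0 * exp(-ke*t) = 402 * exp(-0.452*1)
C(1) = 255.8 mg/L


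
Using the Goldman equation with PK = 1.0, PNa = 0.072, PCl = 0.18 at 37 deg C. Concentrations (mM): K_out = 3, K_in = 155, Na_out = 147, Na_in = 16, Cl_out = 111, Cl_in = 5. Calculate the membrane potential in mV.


Vm = (RT/F)*ln((PK*Ko + PNa*Nao + PCl*Cli)/(PK*Ki + PNa*Nai + PCl*Clo))
Numer = 14.484, Denom = 176.132
Vm = -66.76 mV


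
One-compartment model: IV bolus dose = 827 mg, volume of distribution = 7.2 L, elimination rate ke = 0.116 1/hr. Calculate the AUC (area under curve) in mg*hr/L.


C0 = Dose/Vd = 827/7.2 = 114.861 mg/L
AUC = C0/ke = 114.861/0.116
AUC = 990.2 mg*hr/L


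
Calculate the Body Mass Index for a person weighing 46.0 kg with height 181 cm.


BMI = weight / height^2
height = 181 cm = 1.81 m
BMI = 46.0 / 1.81^2
BMI = 14.04 kg/m^2


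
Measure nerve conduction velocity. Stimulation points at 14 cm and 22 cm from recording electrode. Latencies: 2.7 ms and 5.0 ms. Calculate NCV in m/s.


Distance = (22 - 14) / 100 = 0.08 m
dt = (5.0 - 2.7) / 1000 = 0.0023 s
NCV = dist / dt = 34.78 m/s


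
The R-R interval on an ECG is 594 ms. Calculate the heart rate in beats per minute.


HR = 60 / RR_interval(s)
RR = 594 ms = 0.594 s
HR = 60 / 0.594 = 101 bpm


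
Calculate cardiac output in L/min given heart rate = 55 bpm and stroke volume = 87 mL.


CO = HR * SV
CO = 55 * 87 / 1000
CO = 4.785 L/min


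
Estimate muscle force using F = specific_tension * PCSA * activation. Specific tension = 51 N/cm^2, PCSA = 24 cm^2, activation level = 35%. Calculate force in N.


F = sigma * PCSA * activation
F = 51 * 24 * 0.35
F = 428.4 N


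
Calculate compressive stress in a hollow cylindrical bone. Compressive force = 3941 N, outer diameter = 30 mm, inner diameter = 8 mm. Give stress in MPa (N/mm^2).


A = pi*(r_o^2 - r_i^2)
r_o = 15 mm, r_i = 4 mm
A = 656.593 mm^2
sigma = F/A = 3941 / 656.593
sigma = 6.002 MPa


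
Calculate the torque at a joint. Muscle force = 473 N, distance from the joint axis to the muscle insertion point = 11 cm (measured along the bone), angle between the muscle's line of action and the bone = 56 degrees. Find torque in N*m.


Torque = F * d * sin(theta)   (moment arm = d*sin(theta))
d = 11 cm = 0.11 m
Torque = 473 * 0.11 * sin(56)
Torque = 43.13 N*m


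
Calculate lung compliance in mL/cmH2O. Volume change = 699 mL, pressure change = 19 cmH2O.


C = dV / dP
C = 699 / 19
C = 36.79 mL/cmH2O


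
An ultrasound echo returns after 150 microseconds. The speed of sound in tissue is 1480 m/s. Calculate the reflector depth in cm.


depth = c * t / 2
t = 150 us = 1.5000e-04 s
depth = 1480 * 1.5000e-04 / 2
depth = 0.111 m = 11.1 cm


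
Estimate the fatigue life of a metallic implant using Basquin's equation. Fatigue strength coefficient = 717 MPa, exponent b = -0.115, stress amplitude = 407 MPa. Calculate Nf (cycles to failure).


sigma_a = sigma_f' * (2Nf)^b
2Nf = (sigma_a/sigma_f')^(1/b)
2Nf = (407/717)^(1/-0.115)
2Nf = 137.5549
Nf = 68.78


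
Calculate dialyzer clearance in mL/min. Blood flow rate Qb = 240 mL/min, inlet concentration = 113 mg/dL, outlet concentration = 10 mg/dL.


K = Qb * (Cb_in - Cb_out) / Cb_in
K = 240 * (113 - 10) / 113
K = 218.8 mL/min


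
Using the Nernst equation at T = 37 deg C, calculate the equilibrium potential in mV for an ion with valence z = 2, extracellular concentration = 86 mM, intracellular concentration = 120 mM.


E = (RT/(zF)) * ln(C_out/C_in)
T = 37 + 273.15 = 310.15 K
E = (8.314 * 310.15 / (2 * 96485)) * ln(86/120)
E = -4.452 mV


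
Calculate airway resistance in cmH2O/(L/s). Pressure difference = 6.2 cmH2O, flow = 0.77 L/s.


R = dP / flow
R = 6.2 / 0.77
R = 8.052 cmH2O/(L/s)


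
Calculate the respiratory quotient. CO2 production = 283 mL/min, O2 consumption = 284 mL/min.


RQ = VCO2 / VO2
RQ = 283 / 284
RQ = 0.9965


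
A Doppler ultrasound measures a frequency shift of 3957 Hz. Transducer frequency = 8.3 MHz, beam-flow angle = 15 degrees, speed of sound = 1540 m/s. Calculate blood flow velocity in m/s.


v = fd * c / (2 * f0 * cos(theta))
v = 3957 * 1540 / (2 * 8.3000e+06 * cos(15))
v = 0.38 m/s


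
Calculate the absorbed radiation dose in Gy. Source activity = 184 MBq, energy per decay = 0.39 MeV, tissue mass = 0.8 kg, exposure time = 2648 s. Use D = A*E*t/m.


A = 184 MBq = 1.8400e+08 Bq
E = 0.39 MeV = 6.2478e-14 J
D = A*E*t/m = 1.8400e+08*6.2478e-14*2648/0.8
D = 0.03805 Gy


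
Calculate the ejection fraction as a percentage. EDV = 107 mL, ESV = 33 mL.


SV = EDV - ESV = 107 - 33 = 74 mL
EF = SV/EDV * 100 = 74/107 * 100
EF = 69.16%


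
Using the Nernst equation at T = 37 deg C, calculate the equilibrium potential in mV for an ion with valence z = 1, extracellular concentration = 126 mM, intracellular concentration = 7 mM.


E = (RT/(zF)) * ln(C_out/C_in)
T = 37 + 273.15 = 310.15 K
E = (8.314 * 310.15 / (1 * 96485)) * ln(126/7)
E = 77.25 mV


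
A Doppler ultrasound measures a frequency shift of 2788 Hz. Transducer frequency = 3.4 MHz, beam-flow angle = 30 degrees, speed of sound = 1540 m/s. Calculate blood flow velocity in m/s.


v = fd * c / (2 * f0 * cos(theta))
v = 2788 * 1540 / (2 * 3.4000e+06 * cos(30))
v = 0.7291 m/s


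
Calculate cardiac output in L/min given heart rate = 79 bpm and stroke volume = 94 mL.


CO = HR * SV
CO = 79 * 94 / 1000
CO = 7.426 L/min


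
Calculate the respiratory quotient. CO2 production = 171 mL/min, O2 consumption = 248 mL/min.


RQ = VCO2 / VO2
RQ = 171 / 248
RQ = 0.6895


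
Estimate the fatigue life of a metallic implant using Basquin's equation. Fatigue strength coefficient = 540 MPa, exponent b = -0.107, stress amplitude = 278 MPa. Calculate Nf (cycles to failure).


sigma_a = sigma_f' * (2Nf)^b
2Nf = (sigma_a/sigma_f')^(1/b)
2Nf = (278/540)^(1/-0.107)
2Nf = 495.27925
Nf = 247.6


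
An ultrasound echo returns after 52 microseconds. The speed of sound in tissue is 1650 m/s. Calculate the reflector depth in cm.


depth = c * t / 2
t = 52 us = 5.2000e-05 s
depth = 1650 * 5.2000e-05 / 2
depth = 0.0429 m = 4.29 cm


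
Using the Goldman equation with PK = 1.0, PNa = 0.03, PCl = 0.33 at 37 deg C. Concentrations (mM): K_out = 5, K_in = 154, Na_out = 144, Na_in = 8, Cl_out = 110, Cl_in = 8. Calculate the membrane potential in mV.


Vm = (RT/F)*ln((PK*Ko + PNa*Nao + PCl*Cli)/(PK*Ki + PNa*Nai + PCl*Clo))
Numer = 11.96, Denom = 190.54
Vm = -73.98 mV


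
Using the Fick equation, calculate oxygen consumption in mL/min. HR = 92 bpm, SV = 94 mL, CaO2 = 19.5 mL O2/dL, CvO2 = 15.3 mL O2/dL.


CO = HR*SV = 92*94/1000 = 8.648 L/min
a-v O2 diff = 19.5 - 15.3 = 4.2 mL/dL
VO2 = CO * (CaO2-CvO2) * 10 dL/L
VO2 = 8.648 * 4.2 * 10
VO2 = 363.2 mL/min


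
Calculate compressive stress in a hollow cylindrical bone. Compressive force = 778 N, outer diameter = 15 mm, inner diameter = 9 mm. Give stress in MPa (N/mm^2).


A = pi*(r_o^2 - r_i^2)
r_o = 7.5 mm, r_i = 4.5 mm
A = 113.097 mm^2
sigma = F/A = 778 / 113.097
sigma = 6.879 MPa


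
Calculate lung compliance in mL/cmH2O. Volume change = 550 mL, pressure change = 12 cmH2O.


C = dV / dP
C = 550 / 12
C = 45.83 mL/cmH2O


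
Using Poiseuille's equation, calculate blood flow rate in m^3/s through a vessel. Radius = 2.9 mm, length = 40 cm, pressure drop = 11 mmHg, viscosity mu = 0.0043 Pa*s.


Q = pi*r^4*dP / (8*mu*L)
r = 0.0029 m, L = 0.4 m
dP = 11 mmHg = 1466.542 Pa
Q = 2.3682e-05 m^3/s


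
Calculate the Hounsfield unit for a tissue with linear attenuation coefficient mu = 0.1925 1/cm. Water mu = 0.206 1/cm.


HU = ((mu_tissue - mu_water) / mu_water) * 1000
HU = ((0.1925 - 0.206) / 0.206) * 1000
HU = -65.53


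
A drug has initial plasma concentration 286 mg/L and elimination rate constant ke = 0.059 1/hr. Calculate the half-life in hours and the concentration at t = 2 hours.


t_half = ln(2) / ke = 0.693147 / 0.059 = 11.75 hr
C(t) = C0 * exp(-ke*t) = 286 * exp(-0.059*2)
C(2) = 254.2 mg/L


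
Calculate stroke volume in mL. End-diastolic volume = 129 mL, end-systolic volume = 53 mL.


SV = EDV - ESV
SV = 129 - 53
SV = 76 mL


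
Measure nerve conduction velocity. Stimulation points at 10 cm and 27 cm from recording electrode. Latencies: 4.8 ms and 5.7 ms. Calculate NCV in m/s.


Distance = (27 - 10) / 100 = 0.17 m
dt = (5.7 - 4.8) / 1000 = 9.0000e-04 s
NCV = dist / dt = 188.9 m/s


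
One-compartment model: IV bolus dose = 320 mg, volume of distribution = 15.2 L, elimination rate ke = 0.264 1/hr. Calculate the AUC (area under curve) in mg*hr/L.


C0 = Dose/Vd = 320/15.2 = 21.0526 mg/L
AUC = C0/ke = 21.0526/0.264
AUC = 79.74 mg*hr/L


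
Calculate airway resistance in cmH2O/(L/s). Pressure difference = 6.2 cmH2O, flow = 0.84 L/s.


R = dP / flow
R = 6.2 / 0.84
R = 7.381 cmH2O/(L/s)


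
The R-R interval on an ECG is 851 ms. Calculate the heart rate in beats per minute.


HR = 60 / RR_interval(s)
RR = 851 ms = 0.851 s
HR = 60 / 0.851 = 70.51 bpm


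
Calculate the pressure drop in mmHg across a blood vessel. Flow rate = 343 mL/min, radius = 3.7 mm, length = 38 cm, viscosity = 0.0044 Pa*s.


dP = 8*mu*L*Q / (pi*r^4)
Q = 343 mL/min = 5.71667e-06 m^3/s
dP = 129.871 Pa = 129.871 / 133.322 mmHg = 0.9741 mmHg


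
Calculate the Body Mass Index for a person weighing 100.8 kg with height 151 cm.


BMI = weight / height^2
height = 151 cm = 1.51 m
BMI = 100.8 / 1.51^2
BMI = 44.21 kg/m^2


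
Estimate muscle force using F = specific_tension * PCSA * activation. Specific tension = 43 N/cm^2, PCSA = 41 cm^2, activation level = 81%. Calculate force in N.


F = sigma * PCSA * activation
F = 43 * 41 * 0.81
F = 1428 N


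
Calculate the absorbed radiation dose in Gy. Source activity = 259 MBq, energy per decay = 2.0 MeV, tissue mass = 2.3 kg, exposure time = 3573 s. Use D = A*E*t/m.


A = 259 MBq = 2.5900e+08 Bq
E = 2.0 MeV = 3.204e-13 J
D = A*E*t/m = 2.5900e+08*3.204e-13*3573/2.3
D = 0.1289 Gy


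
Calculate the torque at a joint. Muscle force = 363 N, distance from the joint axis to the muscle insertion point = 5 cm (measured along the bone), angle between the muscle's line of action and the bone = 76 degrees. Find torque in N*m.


Torque = F * d * sin(theta)   (moment arm = d*sin(theta))
d = 5 cm = 0.05 m
Torque = 363 * 0.05 * sin(76)
Torque = 17.61 N*m


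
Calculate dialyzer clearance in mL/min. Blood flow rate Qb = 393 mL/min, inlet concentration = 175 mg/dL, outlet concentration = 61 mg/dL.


K = Qb * (Cb_in - Cb_out) / Cb_in
K = 393 * (175 - 61) / 175
K = 256 mL/min


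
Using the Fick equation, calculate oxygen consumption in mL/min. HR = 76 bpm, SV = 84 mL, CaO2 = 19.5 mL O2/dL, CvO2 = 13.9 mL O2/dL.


CO = HR*SV = 76*84/1000 = 6.384 L/min
a-v O2 diff = 19.5 - 13.9 = 5.6 mL/dL
VO2 = CO * (CaO2-CvO2) * 10 dL/L
VO2 = 6.384 * 5.6 * 10
VO2 = 357.5 mL/min


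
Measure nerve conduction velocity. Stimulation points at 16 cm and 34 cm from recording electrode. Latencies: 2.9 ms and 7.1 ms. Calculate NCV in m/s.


Distance = (34 - 16) / 100 = 0.18 m
dt = (7.1 - 2.9) / 1000 = 0.0042 s
NCV = dist / dt = 42.86 m/s


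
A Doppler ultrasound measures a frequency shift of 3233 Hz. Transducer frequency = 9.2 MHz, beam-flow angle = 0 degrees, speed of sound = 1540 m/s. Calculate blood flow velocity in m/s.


v = fd * c / (2 * f0 * cos(theta))
v = 3233 * 1540 / (2 * 9.2000e+06 * cos(0))
v = 0.2706 m/s


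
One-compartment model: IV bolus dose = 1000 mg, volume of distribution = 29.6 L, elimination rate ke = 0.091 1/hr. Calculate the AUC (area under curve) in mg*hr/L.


C0 = Dose/Vd = 1000/29.6 = 33.7838 mg/L
AUC = C0/ke = 33.7838/0.091
AUC = 371.3 mg*hr/L


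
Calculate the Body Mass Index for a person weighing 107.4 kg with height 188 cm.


BMI = weight / height^2
height = 188 cm = 1.88 m
BMI = 107.4 / 1.88^2
BMI = 30.39 kg/m^2


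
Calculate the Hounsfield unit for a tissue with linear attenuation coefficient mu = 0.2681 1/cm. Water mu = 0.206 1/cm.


HU = ((mu_tissue - mu_water) / mu_water) * 1000
HU = ((0.2681 - 0.206) / 0.206) * 1000
HU = 301.5


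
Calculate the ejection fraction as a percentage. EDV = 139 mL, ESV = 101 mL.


SV = EDV - ESV = 139 - 101 = 38 mL
EF = SV/EDV * 100 = 38/139 * 100
EF = 27.34%


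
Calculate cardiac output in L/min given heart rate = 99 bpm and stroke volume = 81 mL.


CO = HR * SV
CO = 99 * 81 / 1000
CO = 8.019 L/min


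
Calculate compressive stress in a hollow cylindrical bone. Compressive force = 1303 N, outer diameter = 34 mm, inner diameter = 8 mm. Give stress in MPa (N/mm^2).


A = pi*(r_o^2 - r_i^2)
r_o = 17 mm, r_i = 4 mm
A = 857.655 mm^2
sigma = F/A = 1303 / 857.655
sigma = 1.519 MPa


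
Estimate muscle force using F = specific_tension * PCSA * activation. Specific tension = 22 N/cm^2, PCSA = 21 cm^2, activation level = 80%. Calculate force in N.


F = sigma * PCSA * activation
F = 22 * 21 * 0.8
F = 369.6 N


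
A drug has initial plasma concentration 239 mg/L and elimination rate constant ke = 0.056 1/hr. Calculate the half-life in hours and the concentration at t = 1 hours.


t_half = ln(2) / ke = 0.693147 / 0.056 = 12.38 hr
C(t) = C0 * exp(-ke*t) = 239 * exp(-0.056*1)
C(1) = 226 mg/L


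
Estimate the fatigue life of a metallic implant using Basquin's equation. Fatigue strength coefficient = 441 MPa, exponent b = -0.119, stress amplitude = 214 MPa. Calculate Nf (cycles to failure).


sigma_a = sigma_f' * (2Nf)^b
2Nf = (sigma_a/sigma_f')^(1/b)
2Nf = (214/441)^(1/-0.119)
2Nf = 435.37551
Nf = 217.7


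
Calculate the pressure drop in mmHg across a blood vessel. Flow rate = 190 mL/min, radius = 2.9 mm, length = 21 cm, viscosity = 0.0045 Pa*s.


dP = 8*mu*L*Q / (pi*r^4)
Q = 190 mL/min = 3.16667e-06 m^3/s
dP = 107.741 Pa = 107.741 / 133.322 mmHg = 0.8081 mmHg


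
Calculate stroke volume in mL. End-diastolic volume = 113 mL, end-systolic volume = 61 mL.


SV = EDV - ESV
SV = 113 - 61
SV = 52 mL


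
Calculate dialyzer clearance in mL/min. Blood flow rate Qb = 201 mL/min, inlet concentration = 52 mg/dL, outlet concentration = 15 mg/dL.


K = Qb * (Cb_in - Cb_out) / Cb_in
K = 201 * (52 - 15) / 52
K = 143 mL/min


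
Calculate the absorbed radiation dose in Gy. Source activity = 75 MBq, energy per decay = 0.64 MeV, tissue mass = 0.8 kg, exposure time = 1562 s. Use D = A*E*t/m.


A = 75 MBq = 7.5000e+07 Bq
E = 0.64 MeV = 1.02528e-13 J
D = A*E*t/m = 7.5000e+07*1.02528e-13*1562/0.8
D = 0.01501 Gy


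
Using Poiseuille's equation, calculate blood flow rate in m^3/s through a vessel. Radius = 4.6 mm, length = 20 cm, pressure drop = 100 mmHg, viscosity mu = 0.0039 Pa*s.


Q = pi*r^4*dP / (8*mu*L)
r = 0.0046 m, L = 0.2 m
dP = 100 mmHg = 13332.2 Pa
Q = 0.003005 m^3/s


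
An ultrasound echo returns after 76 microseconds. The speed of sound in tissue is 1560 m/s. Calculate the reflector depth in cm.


depth = c * t / 2
t = 76 us = 7.6000e-05 s
depth = 1560 * 7.6000e-05 / 2
depth = 0.05928 m = 5.928 cm


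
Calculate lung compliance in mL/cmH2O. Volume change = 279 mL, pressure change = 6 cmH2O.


C = dV / dP
C = 279 / 6
C = 46.5 mL/cmH2O


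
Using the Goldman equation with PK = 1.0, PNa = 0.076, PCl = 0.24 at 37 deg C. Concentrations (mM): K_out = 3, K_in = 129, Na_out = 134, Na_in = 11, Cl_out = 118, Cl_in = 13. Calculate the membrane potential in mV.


Vm = (RT/F)*ln((PK*Ko + PNa*Nao + PCl*Cli)/(PK*Ki + PNa*Nai + PCl*Clo))
Numer = 16.304, Denom = 158.156
Vm = -60.72 mV


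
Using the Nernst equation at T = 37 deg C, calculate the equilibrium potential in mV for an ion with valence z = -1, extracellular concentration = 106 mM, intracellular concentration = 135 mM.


E = (RT/(zF)) * ln(C_out/C_in)
T = 37 + 273.15 = 310.15 K
E = (8.314 * 310.15 / (-1 * 96485)) * ln(106/135)
E = 6.463 mV


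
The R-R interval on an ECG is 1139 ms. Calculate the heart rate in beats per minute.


HR = 60 / RR_interval(s)
RR = 1139 ms = 1.139 s
HR = 60 / 1.139 = 52.68 bpm


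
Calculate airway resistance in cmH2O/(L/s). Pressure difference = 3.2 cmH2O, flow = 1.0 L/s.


R = dP / flow
R = 3.2 / 1.0
R = 3.2 cmH2O/(L/s)


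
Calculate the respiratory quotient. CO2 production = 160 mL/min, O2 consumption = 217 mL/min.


RQ = VCO2 / VO2
RQ = 160 / 217
RQ = 0.7373


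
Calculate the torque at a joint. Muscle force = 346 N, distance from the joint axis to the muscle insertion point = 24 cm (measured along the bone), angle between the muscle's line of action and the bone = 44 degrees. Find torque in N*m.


Torque = F * d * sin(theta)   (moment arm = d*sin(theta))
d = 24 cm = 0.24 m
Torque = 346 * 0.24 * sin(44)
Torque = 57.68 N*m


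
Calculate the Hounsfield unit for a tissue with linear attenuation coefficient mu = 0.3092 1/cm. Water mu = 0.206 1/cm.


HU = ((mu_tissue - mu_water) / mu_water) * 1000
HU = ((0.3092 - 0.206) / 0.206) * 1000
HU = 501


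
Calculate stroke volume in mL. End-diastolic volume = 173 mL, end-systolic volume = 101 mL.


SV = EDV - ESV
SV = 173 - 101
SV = 72 mL


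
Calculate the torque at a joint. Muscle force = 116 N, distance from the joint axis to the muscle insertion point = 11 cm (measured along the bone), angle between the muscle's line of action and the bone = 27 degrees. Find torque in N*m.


Torque = F * d * sin(theta)   (moment arm = d*sin(theta))
d = 11 cm = 0.11 m
Torque = 116 * 0.11 * sin(27)
Torque = 5.793 N*m


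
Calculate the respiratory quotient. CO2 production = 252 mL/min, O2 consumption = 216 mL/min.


RQ = VCO2 / VO2
RQ = 252 / 216
RQ = 1.167


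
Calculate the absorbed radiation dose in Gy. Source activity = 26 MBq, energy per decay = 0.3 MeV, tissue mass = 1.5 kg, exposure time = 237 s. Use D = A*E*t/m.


A = 26 MBq = 2.6000e+07 Bq
E = 0.3 MeV = 4.806e-14 J
D = A*E*t/m = 2.6000e+07*4.806e-14*237/1.5
D = 1.9743e-04 Gy


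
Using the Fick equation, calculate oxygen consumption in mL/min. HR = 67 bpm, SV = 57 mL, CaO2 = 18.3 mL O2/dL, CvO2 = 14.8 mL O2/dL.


CO = HR*SV = 67*57/1000 = 3.819 L/min
a-v O2 diff = 18.3 - 14.8 = 3.5 mL/dL
VO2 = CO * (CaO2-CvO2) * 10 dL/L
VO2 = 3.819 * 3.5 * 10
VO2 = 133.7 mL/min


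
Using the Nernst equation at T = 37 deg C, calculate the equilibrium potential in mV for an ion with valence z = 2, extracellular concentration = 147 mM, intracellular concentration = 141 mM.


E = (RT/(zF)) * ln(C_out/C_in)
T = 37 + 273.15 = 310.15 K
E = (8.314 * 310.15 / (2 * 96485)) * ln(147/141)
E = 0.5569 mV


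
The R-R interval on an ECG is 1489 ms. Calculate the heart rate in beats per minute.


HR = 60 / RR_interval(s)
RR = 1489 ms = 1.489 s
HR = 60 / 1.489 = 40.3 bpm


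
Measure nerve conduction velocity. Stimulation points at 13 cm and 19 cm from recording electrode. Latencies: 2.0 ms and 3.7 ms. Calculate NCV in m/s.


Distance = (19 - 13) / 100 = 0.06 m
dt = (3.7 - 2.0) / 1000 = 0.0017 s
NCV = dist / dt = 35.29 m/s


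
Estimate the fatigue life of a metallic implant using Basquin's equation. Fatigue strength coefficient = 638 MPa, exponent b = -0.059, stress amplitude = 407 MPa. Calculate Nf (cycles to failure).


sigma_a = sigma_f' * (2Nf)^b
2Nf = (sigma_a/sigma_f')^(1/b)
2Nf = (407/638)^(1/-0.059)
2Nf = 2036.666
Nf = 1018


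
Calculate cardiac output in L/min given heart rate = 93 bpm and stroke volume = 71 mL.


CO = HR * SV
CO = 93 * 71 / 1000
CO = 6.603 L/min


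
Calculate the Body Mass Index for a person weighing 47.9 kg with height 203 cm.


BMI = weight / height^2
height = 203 cm = 2.03 m
BMI = 47.9 / 2.03^2
BMI = 11.62 kg/m^2


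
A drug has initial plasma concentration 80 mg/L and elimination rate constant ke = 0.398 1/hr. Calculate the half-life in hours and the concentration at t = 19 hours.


t_half = ln(2) / ke = 0.693147 / 0.398 = 1.742 hr
C(t) = C0 * exp(-ke*t) = 80 * exp(-0.398*19)
C(19) = 0.04159 mg/L


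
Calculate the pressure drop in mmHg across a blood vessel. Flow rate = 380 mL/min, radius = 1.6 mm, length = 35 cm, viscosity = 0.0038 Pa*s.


dP = 8*mu*L*Q / (pi*r^4)
Q = 380 mL/min = 6.33333e-06 m^3/s
dP = 3272.98 Pa = 3272.98 / 133.322 mmHg = 24.55 mmHg


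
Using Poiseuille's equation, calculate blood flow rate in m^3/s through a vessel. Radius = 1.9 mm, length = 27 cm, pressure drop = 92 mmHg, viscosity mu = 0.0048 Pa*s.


Q = pi*r^4*dP / (8*mu*L)
r = 0.0019 m, L = 0.27 m
dP = 92 mmHg = 12265.624 Pa
Q = 4.8435e-05 m^3/s


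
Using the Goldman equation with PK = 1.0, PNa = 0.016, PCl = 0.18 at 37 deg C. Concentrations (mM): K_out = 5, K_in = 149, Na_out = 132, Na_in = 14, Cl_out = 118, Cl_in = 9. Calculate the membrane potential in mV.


Vm = (RT/F)*ln((PK*Ko + PNa*Nao + PCl*Cli)/(PK*Ki + PNa*Nai + PCl*Clo))
Numer = 8.732, Denom = 170.464
Vm = -79.41 mV


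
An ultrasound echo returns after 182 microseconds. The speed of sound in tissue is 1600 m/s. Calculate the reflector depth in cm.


depth = c * t / 2
t = 182 us = 1.8200e-04 s
depth = 1600 * 1.8200e-04 / 2
depth = 0.1456 m = 14.56 cm


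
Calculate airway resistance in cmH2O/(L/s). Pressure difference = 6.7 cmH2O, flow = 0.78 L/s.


R = dP / flow
R = 6.7 / 0.78
R = 8.59 cmH2O/(L/s)


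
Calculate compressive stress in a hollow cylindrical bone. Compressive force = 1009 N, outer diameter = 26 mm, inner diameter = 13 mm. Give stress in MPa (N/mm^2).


A = pi*(r_o^2 - r_i^2)
r_o = 13 mm, r_i = 6.5 mm
A = 398.197 mm^2
sigma = F/A = 1009 / 398.197
sigma = 2.534 MPa


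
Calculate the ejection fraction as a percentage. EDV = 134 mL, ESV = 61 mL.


SV = EDV - ESV = 134 - 61 = 73 mL
EF = SV/EDV * 100 = 73/134 * 100
EF = 54.48%


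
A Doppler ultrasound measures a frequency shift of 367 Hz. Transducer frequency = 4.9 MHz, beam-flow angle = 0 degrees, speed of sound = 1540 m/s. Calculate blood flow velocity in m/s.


v = fd * c / (2 * f0 * cos(theta))
v = 367 * 1540 / (2 * 4.9000e+06 * cos(0))
v = 0.05767 m/s


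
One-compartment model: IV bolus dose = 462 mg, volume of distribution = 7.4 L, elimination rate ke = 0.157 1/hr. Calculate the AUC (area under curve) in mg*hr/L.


C0 = Dose/Vd = 462/7.4 = 62.4324 mg/L
AUC = C0/ke = 62.4324/0.157
AUC = 397.7 mg*hr/L


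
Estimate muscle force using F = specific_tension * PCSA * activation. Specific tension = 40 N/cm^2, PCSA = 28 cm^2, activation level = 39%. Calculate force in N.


F = sigma * PCSA * activation
F = 40 * 28 * 0.39
F = 436.8 N


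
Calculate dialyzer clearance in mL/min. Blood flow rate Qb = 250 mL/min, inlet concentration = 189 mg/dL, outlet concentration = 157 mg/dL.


K = Qb * (Cb_in - Cb_out) / Cb_in
K = 250 * (189 - 157) / 189
K = 42.33 mL/min


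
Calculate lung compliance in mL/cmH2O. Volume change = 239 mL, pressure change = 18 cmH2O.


C = dV / dP
C = 239 / 18
C = 13.28 mL/cmH2O


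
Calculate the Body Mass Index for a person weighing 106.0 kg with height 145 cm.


BMI = weight / height^2
height = 145 cm = 1.45 m
BMI = 106.0 / 1.45^2
BMI = 50.42 kg/m^2


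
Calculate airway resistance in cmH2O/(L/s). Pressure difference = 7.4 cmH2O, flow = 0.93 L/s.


R = dP / flow
R = 7.4 / 0.93
R = 7.957 cmH2O/(L/s)


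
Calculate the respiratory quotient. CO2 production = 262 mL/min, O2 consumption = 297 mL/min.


RQ = VCO2 / VO2
RQ = 262 / 297
RQ = 0.8822


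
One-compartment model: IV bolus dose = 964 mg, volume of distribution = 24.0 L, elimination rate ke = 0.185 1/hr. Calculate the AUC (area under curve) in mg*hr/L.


C0 = Dose/Vd = 964/24.0 = 40.1667 mg/L
AUC = C0/ke = 40.1667/0.185
AUC = 217.1 mg*hr/L


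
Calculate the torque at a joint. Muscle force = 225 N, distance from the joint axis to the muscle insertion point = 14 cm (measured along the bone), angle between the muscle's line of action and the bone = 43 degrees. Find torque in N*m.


Torque = F * d * sin(theta)   (moment arm = d*sin(theta))
d = 14 cm = 0.14 m
Torque = 225 * 0.14 * sin(43)
Torque = 21.48 N*m


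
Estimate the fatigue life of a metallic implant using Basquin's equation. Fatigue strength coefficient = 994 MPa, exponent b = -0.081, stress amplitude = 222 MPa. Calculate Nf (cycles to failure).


sigma_a = sigma_f' * (2Nf)^b
2Nf = (sigma_a/sigma_f')^(1/b)
2Nf = (222/994)^(1/-0.081)
2Nf = 1.0900577e+08
Nf = 5.4503e+07


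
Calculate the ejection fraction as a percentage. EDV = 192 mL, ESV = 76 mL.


SV = EDV - ESV = 192 - 76 = 116 mL
EF = SV/EDV * 100 = 116/192 * 100
EF = 60.42%


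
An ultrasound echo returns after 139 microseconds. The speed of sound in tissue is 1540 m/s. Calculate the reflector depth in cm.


depth = c * t / 2
t = 139 us = 1.3900e-04 s
depth = 1540 * 1.3900e-04 / 2
depth = 0.10703 m = 10.703 cm


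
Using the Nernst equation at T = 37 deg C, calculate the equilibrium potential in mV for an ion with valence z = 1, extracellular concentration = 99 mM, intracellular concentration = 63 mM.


E = (RT/(zF)) * ln(C_out/C_in)
T = 37 + 273.15 = 310.15 K
E = (8.314 * 310.15 / (1 * 96485)) * ln(99/63)
E = 12.08 mV


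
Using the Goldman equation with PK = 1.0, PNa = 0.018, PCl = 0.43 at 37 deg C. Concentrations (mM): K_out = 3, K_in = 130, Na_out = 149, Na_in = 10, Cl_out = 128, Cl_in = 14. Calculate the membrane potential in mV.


Vm = (RT/F)*ln((PK*Ko + PNa*Nao + PCl*Cli)/(PK*Ki + PNa*Nai + PCl*Clo))
Numer = 11.702, Denom = 185.22
Vm = -73.81 mV


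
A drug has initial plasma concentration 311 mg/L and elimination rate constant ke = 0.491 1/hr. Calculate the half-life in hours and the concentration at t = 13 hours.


t_half = ln(2) / ke = 0.693147 / 0.491 = 1.412 hr
C(t) = C0 * exp(-ke*t) = 311 * exp(-0.491*13)
C(13) = 0.5256 mg/L


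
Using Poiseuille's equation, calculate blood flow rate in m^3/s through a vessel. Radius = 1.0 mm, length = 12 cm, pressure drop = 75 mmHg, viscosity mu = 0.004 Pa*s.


Q = pi*r^4*dP / (8*mu*L)
r = 0.001 m, L = 0.12 m
dP = 75 mmHg = 9999.15 Pa
Q = 8.1805e-06 m^3/s


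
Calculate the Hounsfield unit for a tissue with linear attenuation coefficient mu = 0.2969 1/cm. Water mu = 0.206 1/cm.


HU = ((mu_tissue - mu_water) / mu_water) * 1000
HU = ((0.2969 - 0.206) / 0.206) * 1000
HU = 441.3


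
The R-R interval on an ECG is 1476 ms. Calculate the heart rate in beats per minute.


HR = 60 / RR_interval(s)
RR = 1476 ms = 1.476 s
HR = 60 / 1.476 = 40.65 bpm


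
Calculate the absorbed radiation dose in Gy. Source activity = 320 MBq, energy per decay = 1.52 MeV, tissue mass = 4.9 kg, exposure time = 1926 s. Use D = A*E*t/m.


A = 320 MBq = 3.2000e+08 Bq
E = 1.52 MeV = 2.43504e-13 J
D = A*E*t/m = 3.2000e+08*2.43504e-13*1926/4.9
D = 0.03063 Gy
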